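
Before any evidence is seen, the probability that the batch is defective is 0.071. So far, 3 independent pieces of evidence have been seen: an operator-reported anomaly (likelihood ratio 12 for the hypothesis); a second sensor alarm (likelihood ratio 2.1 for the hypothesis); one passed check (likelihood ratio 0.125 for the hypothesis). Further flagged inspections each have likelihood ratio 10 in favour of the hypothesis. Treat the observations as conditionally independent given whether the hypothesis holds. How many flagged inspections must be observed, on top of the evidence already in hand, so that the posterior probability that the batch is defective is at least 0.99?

Prior odds = 0.071/0.929 = 71/929.
Combined Bayes factor of the evidence already in hand = 12 × 2.1 × 0.125 = 3.15.
Odds after that evidence = (71/929) × 3.15 = 4473/18580.
Target odds = 0.99/0.01 = 99.
Need 10ⁿ ≥ 99 ÷ (4473/18580) = 204380/497.
10² = 100 falls short of 204380/497 but 10³ = 1000 reaches it, so n = 3.

3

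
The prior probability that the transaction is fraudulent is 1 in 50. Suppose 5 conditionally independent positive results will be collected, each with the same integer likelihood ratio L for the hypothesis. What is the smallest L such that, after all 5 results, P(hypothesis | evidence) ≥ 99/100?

Prior odds = 0.02/0.98 = 1/49.
Target odds = 0.99/0.01 = 99.
Need L⁵ ≥ 99 ÷ (1/49) = 4851.
5⁵ = 3125 < 4851 ≤ 7776 = 6⁵, so L = 6.

6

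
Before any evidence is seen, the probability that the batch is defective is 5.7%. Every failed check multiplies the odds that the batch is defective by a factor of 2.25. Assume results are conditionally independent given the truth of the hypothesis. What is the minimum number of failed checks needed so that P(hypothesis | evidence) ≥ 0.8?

Prior odds: 0.057 ÷ 0.943 = 57/943.
Likelihood ratio per failed check = 2.25.
Target posterior odds = 0.8/0.2 = 4.
Need (57/943) × 2.25ⁿ ≥ 4, i.e. 2.25ⁿ ≥ 3772/57.
2.25⁵ = 59049/1024 falls short of 3772/57 but 2.25⁶ = 531441/4096 reaches it, so n = 6.

6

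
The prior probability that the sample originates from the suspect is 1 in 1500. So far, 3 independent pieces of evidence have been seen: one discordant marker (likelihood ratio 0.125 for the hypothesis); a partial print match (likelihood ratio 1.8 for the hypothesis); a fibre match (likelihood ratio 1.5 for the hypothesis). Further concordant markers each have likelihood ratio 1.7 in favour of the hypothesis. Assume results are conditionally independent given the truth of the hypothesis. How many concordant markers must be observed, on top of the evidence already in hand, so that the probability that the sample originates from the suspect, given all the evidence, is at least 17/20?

Prior odds = (1/1500)/(1499/1500) = 1/1499.
Combined Bayes factor of the evidence already in hand = 0.125 × 1.8 × 1.5 = 0.3375.
Odds after that evidence = (1/1499) × 0.3375 = 27/119920.
Target odds = 0.85/0.15 = 17/3.
Need 1.7ⁿ ≥ 17/3 ÷ (27/119920) = 2038640/81.
1.7¹⁹ ≈23907.2 falls short of 2038640/81 but 1.7²⁰ ≈40642.3 reaches it, so n = 20.

20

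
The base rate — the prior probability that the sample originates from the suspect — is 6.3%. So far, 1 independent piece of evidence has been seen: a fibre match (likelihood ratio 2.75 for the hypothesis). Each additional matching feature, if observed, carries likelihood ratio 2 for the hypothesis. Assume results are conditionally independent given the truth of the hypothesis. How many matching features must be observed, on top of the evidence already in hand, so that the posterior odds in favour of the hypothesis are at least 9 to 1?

6

Prior odds = 0.063/0.937 = 63/937.
Bayes factor of the evidence already in hand = 2.75.
Odds after that evidence = (63/937) × 2.75 = 693/3748.
Target odds = 9.
Need 2ⁿ ≥ 9 ÷ (693/3748) = 3748/77.
2⁵ = 32 falls short of 3748/77 but 2⁶ = 64 reaches it, so n = 6.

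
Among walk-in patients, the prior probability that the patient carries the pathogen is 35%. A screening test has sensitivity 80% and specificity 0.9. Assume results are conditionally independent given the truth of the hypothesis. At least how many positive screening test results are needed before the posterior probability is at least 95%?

2

Prior odds = 0.35/0.65 = 7/13.
False-positive rate = 1 − 0.9 = 0.1; likelihood ratio of a positive = 0.8/0.1 = 8.
Target posterior odds = 0.95/0.05 = 19.
Need (7/13) × 8ⁿ ≥ 19, i.e. 8ⁿ ≥ 247/7.
8¹ = 8 falls short of 247/7 but 8² = 64 reaches it, so n = 2.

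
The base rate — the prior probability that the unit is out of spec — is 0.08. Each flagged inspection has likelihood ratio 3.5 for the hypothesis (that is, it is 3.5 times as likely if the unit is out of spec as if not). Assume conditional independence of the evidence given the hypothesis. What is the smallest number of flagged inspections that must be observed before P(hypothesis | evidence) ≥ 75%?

3

Prior odds: 0.08 ÷ 0.92 = 2/23.
Likelihood ratio per flagged inspection = 3.5.
Target posterior odds = 0.75/0.25 = 3.
Need (2/23) × 3.5ⁿ ≥ 3, i.e. 3.5ⁿ ≥ 34.5.
3.5² = 12.25 falls short of 34.5 but 3.5³ = 42.875 reaches it, so n = 3.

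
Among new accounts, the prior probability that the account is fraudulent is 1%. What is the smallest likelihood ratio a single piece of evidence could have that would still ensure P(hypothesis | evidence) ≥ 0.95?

Prior odds = 0.01/0.99 = 1/99.
Target odds = 0.95/0.05 = 19.
Required Bayes factor = 19 ÷ (1/99) = 1881.

1881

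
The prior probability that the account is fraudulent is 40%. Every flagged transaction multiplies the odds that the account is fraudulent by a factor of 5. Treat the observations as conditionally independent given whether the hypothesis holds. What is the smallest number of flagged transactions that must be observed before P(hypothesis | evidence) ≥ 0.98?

3

Prior odds: 0.4 ÷ 0.6 = 2/3.
Likelihood ratio per flagged transaction = 5.
Target posterior odds = 0.98/0.02 = 49.
Require 5ⁿ ≥ 49 ÷ (2/3) = 73.5.
5² = 25 falls short of 73.5 but 5³ = 125 reaches it, so n = 3.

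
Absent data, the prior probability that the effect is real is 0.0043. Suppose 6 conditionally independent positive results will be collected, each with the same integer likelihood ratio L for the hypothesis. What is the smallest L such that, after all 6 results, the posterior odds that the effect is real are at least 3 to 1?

3

Prior odds = 0.0043/0.9957 = 43/9957.
Target odds = 3.
Need L⁶ ≥ 3 ÷ (43/9957) = 29871/43.
2⁶ = 64 < 29871/43 ≤ 729 = 3⁶, so L = 3.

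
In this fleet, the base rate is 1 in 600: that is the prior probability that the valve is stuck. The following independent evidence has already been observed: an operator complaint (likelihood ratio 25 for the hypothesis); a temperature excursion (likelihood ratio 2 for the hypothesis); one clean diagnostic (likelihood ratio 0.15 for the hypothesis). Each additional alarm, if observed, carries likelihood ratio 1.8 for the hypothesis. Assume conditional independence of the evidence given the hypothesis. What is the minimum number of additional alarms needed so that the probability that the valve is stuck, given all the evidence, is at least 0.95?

Prior odds = (1/600)/(599/600) = 1/599.
Combined Bayes factor of the evidence already in hand = 25 × 2 × 0.15 = 7.5.
Odds after that evidence = (1/599) × 7.5 = 15/1198.
Target odds = 0.95/0.05 = 19.
Need 1.8ⁿ ≥ 19 ÷ (15/1198) = 22762/15.
1.8¹² ≈1156.83 falls short of 22762/15 but 1.8¹³ ≈2082.3 reaches it, so n = 13.

13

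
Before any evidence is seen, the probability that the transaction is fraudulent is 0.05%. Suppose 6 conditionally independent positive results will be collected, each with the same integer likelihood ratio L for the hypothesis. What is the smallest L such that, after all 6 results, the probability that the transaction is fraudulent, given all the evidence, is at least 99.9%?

12

Prior odds = 0.0005/0.9995 = 1/1999.
Target odds = 0.999/0.001 = 999.
Need L⁶ ≥ 999 ÷ (1/1999) = 1997001.
11⁶ = 1771561 < 1997001 ≤ 2985984 = 12⁶, so L = 12.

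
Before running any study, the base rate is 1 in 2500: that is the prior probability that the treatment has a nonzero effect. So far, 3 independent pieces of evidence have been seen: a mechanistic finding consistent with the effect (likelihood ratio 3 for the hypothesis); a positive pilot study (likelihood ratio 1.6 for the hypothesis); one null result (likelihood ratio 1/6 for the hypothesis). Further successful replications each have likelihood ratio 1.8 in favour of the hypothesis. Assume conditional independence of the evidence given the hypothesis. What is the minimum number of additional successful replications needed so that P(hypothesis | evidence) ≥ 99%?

Prior odds = 0.0004/0.9996 = 1/2499.
Combined Bayes factor of the evidence already in hand = 3 × 1.6 × (1/6) = 0.8.
Odds after that evidence = (1/2499) × 0.8 = 4/12495.
Target odds = 0.99/0.01 = 99.
Need 1.8ⁿ ≥ 99 ÷ (4/12495) = 309251.25.
1.8²¹ ≈229468 falls short of 309251.25 but 1.8²² ≈413043 reaches it, so n = 22.

22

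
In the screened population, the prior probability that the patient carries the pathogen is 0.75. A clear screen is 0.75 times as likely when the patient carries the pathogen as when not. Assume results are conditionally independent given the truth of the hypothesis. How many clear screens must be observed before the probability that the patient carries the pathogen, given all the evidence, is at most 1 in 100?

20

Prior odds = 0.75/0.25 = 3.
Likelihood ratio per clear screen = 0.75.
Target posterior odds = 0.01/0.99 = 1/99.
Need 3 × 0.75ⁿ ≤ 1/99, i.e. 0.75ⁿ ≤ 1/297.
0.75¹⁹ ≈0.00422828 is still above 1/297 but 0.75²⁰ ≈0.00317121 is at or below it, so n = 20.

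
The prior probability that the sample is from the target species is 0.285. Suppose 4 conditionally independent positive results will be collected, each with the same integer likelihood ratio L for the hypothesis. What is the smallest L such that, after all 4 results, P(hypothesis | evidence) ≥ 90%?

Prior odds = 0.285/0.715 = 57/143.
Target odds = 0.9/0.1 = 9.
Need L⁴ ≥ 9 ÷ (57/143) = 429/19.
2⁴ = 16 < 429/19 ≤ 81 = 3⁴, so L = 3.

3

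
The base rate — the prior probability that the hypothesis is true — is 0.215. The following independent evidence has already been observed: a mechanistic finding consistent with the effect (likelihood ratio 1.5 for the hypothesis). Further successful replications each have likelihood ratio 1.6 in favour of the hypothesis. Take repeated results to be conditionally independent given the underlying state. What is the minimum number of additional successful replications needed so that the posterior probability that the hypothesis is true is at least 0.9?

Prior odds = 0.215/0.785 = 43/157.
Bayes factor of the evidence already in hand = 1.5.
Odds after that evidence = (43/157) × 1.5 = 129/314.
Target odds = 0.9/0.1 = 9.
Need 1.6ⁿ ≥ 9 ÷ (129/314) = 942/43.
1.6⁶ = 262144/15625 falls short of 942/43 but 1.6⁷ = 2097152/78125 reaches it, so n = 7.

7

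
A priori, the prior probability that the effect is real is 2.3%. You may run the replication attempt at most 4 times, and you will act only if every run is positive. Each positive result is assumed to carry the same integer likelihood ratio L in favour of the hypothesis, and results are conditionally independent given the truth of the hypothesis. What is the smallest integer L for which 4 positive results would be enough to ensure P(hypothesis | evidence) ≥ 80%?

4

Prior odds = 0.023/0.977 = 23/977.
Target odds = 0.8/0.2 = 4.
Need L⁴ ≥ 4 ÷ (23/977) = 3908/23.
3⁴ = 81 < 3908/23 ≤ 256 = 4⁴, so L = 4.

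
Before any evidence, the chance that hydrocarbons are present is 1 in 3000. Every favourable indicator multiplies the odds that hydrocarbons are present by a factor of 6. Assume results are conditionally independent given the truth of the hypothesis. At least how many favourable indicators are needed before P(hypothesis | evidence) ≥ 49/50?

7

Prior odds = (1/3000)/(2999/3000) = 1/2999.
Likelihood ratio per favourable indicator = 6.
Target odds: 0.98 ÷ 0.02 = 49.
Need (1/2999) × 6ⁿ ≥ 49, i.e. 6ⁿ ≥ 146951.
6⁶ = 46656 falls short of 146951 but 6⁷ = 279936 reaches it, so n = 7.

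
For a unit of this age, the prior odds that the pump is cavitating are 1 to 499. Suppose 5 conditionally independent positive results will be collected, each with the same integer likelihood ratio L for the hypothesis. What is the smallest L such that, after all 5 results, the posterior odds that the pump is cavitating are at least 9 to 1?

6

Prior odds = 1/499.
Target odds = 9.
Need L⁵ ≥ 9 ÷ (1/499) = 4491.
5⁵ = 3125 < 4491 ≤ 7776 = 6⁵, so L = 6.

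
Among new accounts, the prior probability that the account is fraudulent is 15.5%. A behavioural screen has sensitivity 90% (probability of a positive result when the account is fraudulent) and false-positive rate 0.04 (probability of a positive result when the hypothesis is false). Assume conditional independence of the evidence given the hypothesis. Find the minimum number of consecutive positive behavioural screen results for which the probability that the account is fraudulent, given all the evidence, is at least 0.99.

Prior odds: 0.155 ÷ 0.845 = 31/169.
Likelihood ratio of a positive result = 0.9/0.04 = 22.5.
Target odds: 0.99 ÷ 0.01 = 99.
Need (31/169) × 22.5ⁿ ≥ 99, i.e. 22.5ⁿ ≥ 16731/31.
22.5² = 506.25 falls short of 16731/31 but 22.5³ = 11390.625 reaches it, so n = 3.

3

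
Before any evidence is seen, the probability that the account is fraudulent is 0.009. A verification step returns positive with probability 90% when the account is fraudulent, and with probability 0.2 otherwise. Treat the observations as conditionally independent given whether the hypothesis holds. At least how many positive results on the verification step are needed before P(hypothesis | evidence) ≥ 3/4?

Prior odds = 0.009/0.991 = 9/991.
Likelihood ratio of a positive result = 0.9/0.2 = 4.5.
Target posterior odds = 0.75/0.25 = 3.
Require 4.5ⁿ ≥ 3 ÷ (9/991) = 991/3.
4.5³ = 91.125 falls short of 991/3 but 4.5⁴ = 410.0625 reaches it, so n = 4.

4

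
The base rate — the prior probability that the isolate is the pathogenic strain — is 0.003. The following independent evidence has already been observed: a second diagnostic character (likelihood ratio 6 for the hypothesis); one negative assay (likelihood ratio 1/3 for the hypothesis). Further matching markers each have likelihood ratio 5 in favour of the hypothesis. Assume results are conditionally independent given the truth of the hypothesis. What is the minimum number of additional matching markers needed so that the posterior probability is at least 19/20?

6

Prior odds = 0.003/0.997 = 3/997.
Combined Bayes factor of the evidence already in hand = 6 × (1/3) = 2.
Odds after that evidence = (3/997) × 2 = 6/997.
Target odds = 0.95/0.05 = 19.
Need 5ⁿ ≥ 19 ÷ (6/997) = 18943/6.
5⁵ = 3125 falls short of 18943/6 but 5⁶ = 15625 reaches it, so n = 6.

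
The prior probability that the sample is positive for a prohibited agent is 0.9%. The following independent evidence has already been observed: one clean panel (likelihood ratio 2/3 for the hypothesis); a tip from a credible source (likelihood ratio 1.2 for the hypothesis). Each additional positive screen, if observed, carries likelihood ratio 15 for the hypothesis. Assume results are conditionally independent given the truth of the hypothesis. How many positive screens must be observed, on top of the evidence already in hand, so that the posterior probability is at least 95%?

Prior odds = 0.009/0.991 = 9/991.
Combined Bayes factor of the evidence already in hand = (2/3) × 1.2 = 0.8.
Odds after that evidence = (9/991) × 0.8 = 36/4955.
Target odds = 0.95/0.05 = 19.
Need 15ⁿ ≥ 19 ÷ (36/4955) = 94145/36.
15² = 225 falls short of 94145/36 but 15³ = 3375 reaches it, so n = 3.

3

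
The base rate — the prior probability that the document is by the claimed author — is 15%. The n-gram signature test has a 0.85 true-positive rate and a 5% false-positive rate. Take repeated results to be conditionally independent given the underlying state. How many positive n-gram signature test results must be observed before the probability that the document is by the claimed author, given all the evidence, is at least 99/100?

3

Prior odds = 0.15/0.85 = 3/17.
Likelihood ratio of a positive result = 0.85/0.05 = 17.
Target posterior odds = 0.99/0.01 = 99.
Need (3/17) × 17ⁿ ≥ 99, i.e. 17ⁿ ≥ 561.
17² = 289 falls short of 561 but 17³ = 4913 reaches it, so n = 3.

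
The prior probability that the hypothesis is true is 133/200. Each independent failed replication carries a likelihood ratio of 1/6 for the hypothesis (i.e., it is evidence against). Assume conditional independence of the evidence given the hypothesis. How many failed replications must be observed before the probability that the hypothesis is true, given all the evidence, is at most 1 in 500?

Prior odds = 0.665/0.335 = 133/67.
Likelihood ratio per failed replication = 1/6.
Target posterior odds = 0.002/0.998 = 1/499.
Need (133/67) × (1/6)ⁿ ≤ 1/499, i.e. (1/6)ⁿ ≤ 67/66367.
(1/6)³ = 1/216 is still above 67/66367 but (1/6)⁴ = 1/1296 is at or below it, so n = 4.

4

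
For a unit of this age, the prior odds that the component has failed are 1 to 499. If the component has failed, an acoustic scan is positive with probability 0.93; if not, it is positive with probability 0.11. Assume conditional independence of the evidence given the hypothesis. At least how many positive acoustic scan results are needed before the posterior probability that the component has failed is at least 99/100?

Prior odds = 1/499.
Likelihood ratio of a positive = 0.93/0.11 = 93/11.
Target posterior odds = 0.99/0.01 = 99.
Need (1/499) × (93/11)ⁿ ≥ 99, i.e. (93/11)ⁿ ≥ 49401.
(93/11)⁵ ≈43196.8 falls short of 49401 but (93/11)⁶ ≈365209 reaches it, so n = 6.

6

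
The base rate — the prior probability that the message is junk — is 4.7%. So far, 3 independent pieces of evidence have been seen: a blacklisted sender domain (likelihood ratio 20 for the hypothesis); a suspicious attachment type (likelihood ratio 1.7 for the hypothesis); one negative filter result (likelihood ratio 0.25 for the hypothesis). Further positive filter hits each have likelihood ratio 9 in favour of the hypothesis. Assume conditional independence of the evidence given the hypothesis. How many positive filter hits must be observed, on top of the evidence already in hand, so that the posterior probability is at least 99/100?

3

Prior odds = 0.047/0.953 = 47/953.
Combined Bayes factor of the evidence already in hand = 20 × 1.7 × 0.25 = 8.5.
Odds after that evidence = (47/953) × 8.5 = 799/1906.
Target odds = 0.99/0.01 = 99.
Need 9ⁿ ≥ 99 ÷ (799/1906) = 188694/799.
9² = 81 falls short of 188694/799 but 9³ = 729 reaches it, so n = 3.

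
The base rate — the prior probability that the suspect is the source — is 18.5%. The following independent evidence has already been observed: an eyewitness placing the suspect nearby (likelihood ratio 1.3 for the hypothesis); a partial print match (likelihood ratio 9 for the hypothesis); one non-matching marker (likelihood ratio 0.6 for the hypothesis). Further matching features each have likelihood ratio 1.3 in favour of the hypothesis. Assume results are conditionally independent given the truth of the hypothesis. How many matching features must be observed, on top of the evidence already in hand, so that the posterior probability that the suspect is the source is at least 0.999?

25

Prior odds = 0.185/0.815 = 37/163.
Combined Bayes factor of the evidence already in hand = 1.3 × 9 × 0.6 = 7.02.
Odds after that evidence = (37/163) × 7.02 = 12987/8150.
Target odds = 0.999/0.001 = 999.
Need 1.3ⁿ ≥ 999 ÷ (12987/8150) = 8150/13.
1.3²⁴ ≈542.801 falls short of 8150/13 but 1.3²⁵ ≈705.641 reaches it, so n = 25.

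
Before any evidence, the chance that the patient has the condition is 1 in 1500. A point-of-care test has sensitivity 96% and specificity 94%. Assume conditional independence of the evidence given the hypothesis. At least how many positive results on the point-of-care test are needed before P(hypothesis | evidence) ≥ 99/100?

5

Prior odds = (1/1500)/(1499/1500) = 1/1499.
False-positive rate = 1 − 0.94 = 0.06; likelihood ratio of a positive = 0.96/0.06 = 16.
Target posterior odds = 0.99/0.01 = 99.
Need (1/1499) × 16ⁿ ≥ 99, i.e. 16ⁿ ≥ 148401.
16⁴ = 65536 falls short of 148401 but 16⁵ = 1048576 reaches it, so n = 5.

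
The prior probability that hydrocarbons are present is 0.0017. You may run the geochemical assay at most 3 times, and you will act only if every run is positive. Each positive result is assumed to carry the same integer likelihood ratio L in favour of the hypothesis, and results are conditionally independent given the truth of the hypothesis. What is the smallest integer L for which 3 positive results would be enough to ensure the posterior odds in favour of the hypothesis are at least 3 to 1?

13

Prior odds = 0.0017/0.9983 = 17/9983.
Target odds = 3.
Need L³ ≥ 3 ÷ (17/9983) = 29949/17.
12³ = 1728 < 29949/17 ≤ 2197 = 13³, so L = 13.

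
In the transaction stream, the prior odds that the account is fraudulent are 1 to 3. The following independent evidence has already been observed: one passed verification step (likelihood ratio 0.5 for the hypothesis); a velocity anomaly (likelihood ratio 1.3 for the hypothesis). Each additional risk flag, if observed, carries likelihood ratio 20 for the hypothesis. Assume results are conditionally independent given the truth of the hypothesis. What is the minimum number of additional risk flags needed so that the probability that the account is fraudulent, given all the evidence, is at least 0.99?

3

Prior odds = 1/3.
Combined Bayes factor of the evidence already in hand = 0.5 × 1.3 = 0.65.
Odds after that evidence = (1/3) × 0.65 = 13/60.
Target odds = 0.99/0.01 = 99.
Need 20ⁿ ≥ 99 ÷ (13/60) = 5940/13.
20² = 400 falls short of 5940/13 but 20³ = 8000 reaches it, so n = 3.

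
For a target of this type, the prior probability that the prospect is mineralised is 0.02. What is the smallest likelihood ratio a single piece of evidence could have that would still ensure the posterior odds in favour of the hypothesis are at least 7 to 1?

343

Prior odds = 0.02/0.98 = 1/49.
Target odds = 7.
Required Bayes factor = 7 ÷ (1/49) = 343.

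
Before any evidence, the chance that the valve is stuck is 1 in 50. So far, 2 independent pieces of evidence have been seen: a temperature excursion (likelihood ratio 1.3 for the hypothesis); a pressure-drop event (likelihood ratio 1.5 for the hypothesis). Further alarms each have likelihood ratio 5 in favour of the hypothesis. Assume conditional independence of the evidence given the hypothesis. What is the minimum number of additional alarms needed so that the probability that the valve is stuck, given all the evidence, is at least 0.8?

3

Prior odds = 0.02/0.98 = 1/49.
Combined Bayes factor of the evidence already in hand = 1.3 × 1.5 = 1.95.
Odds after that evidence = (1/49) × 1.95 = 39/980.
Target odds = 0.8/0.2 = 4.
Need 5ⁿ ≥ 4 ÷ (39/980) = 3920/39.
5² = 25 falls short of 3920/39 but 5³ = 125 reaches it, so n = 3.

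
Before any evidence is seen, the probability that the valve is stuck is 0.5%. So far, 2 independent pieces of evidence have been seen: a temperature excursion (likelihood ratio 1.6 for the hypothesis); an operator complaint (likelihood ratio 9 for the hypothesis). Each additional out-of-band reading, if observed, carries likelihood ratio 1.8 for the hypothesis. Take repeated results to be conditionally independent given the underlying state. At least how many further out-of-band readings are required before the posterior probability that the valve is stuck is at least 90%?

Prior odds = 0.005/0.995 = 1/199.
Combined Bayes factor of the evidence already in hand = 1.6 × 9 = 14.4.
Odds after that evidence = (1/199) × 14.4 = 72/995.
Target odds = 0.9/0.1 = 9.
Need 1.8ⁿ ≥ 9 ÷ (72/995) = 124.375.
1.8⁸ = 43046721/390625 falls short of 124.375 but 1.8⁹ = 387420489/1953125 reaches it, so n = 9.

9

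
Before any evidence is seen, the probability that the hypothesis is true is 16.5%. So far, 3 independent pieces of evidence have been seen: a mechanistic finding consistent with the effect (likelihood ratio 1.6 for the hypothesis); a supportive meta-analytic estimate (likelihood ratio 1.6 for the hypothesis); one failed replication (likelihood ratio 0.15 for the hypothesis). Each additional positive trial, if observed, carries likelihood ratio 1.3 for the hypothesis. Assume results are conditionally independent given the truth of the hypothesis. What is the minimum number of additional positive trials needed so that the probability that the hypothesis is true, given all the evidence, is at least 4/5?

16

Prior odds = 0.165/0.835 = 33/167.
Combined Bayes factor of the evidence already in hand = 1.6 × 1.6 × 0.15 = 0.384.
Odds after that evidence = (33/167) × 0.384 = 1584/20875.
Target odds = 0.8/0.2 = 4.
Need 1.3ⁿ ≥ 4 ÷ (1584/20875) = 20875/396.
1.3¹⁵ ≈51.1859 falls short of 20875/396 but 1.3¹⁶ ≈66.5417 reaches it, so n = 16.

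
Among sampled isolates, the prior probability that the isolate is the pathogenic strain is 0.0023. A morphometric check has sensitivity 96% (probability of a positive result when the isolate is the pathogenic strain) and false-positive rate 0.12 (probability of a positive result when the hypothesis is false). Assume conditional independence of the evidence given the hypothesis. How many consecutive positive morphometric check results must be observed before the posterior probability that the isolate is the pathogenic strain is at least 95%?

Prior odds: 0.0023 ÷ 0.9977 = 23/9977.
Likelihood ratio of a positive result = 0.96/0.12 = 8.
Target posterior odds = 0.95/0.05 = 19.
Need (23/9977) × 8ⁿ ≥ 19, i.e. 8ⁿ ≥ 189563/23.
8⁴ = 4096 falls short of 189563/23 but 8⁵ = 32768 reaches it, so n = 5.

5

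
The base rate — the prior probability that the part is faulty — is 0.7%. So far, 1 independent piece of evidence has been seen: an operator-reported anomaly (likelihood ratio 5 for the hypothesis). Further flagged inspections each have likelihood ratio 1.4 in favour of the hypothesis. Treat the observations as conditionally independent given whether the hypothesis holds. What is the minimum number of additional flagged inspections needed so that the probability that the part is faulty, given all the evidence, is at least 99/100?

Prior odds = 0.007/0.993 = 7/993.
Bayes factor of the evidence already in hand = 5.
Odds after that evidence = (7/993) × 5 = 35/993.
Target odds = 0.99/0.01 = 99.
Need 1.4ⁿ ≥ 99 ÷ (35/993) = 98307/35.
1.4²³ ≈2295.86 falls short of 98307/35 but 1.4²⁴ ≈3214.2 reaches it, so n = 24.

24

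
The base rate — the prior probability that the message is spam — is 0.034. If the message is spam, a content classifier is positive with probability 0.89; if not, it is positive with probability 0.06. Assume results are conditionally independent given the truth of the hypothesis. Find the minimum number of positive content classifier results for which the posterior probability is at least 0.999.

4

Prior odds = 0.034/0.966 = 17/483.
Likelihood ratio of a positive = 0.89/0.06 = 89/6.
Target odds: 0.999 ÷ 0.001 = 999.
Require (89/6)ⁿ ≥ 999 ÷ (17/483) = 482517/17.
(89/6)³ = 704969/216 falls short of 482517/17 but (89/6)⁴ = 62742241/1296 reaches it, so n = 4.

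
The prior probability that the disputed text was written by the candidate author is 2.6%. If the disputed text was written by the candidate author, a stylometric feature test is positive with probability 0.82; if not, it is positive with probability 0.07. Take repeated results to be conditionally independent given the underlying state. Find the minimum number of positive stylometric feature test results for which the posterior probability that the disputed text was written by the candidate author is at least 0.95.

Prior odds: 0.026 ÷ 0.974 = 13/487.
Likelihood ratio of a positive = 0.82/0.07 = 82/7.
Target posterior odds = 0.95/0.05 = 19.
Require (82/7)ⁿ ≥ 19 ÷ (13/487) = 9253/13.
(82/7)² = 6724/49 falls short of 9253/13 but (82/7)³ = 551368/343 reaches it, so n = 3.

3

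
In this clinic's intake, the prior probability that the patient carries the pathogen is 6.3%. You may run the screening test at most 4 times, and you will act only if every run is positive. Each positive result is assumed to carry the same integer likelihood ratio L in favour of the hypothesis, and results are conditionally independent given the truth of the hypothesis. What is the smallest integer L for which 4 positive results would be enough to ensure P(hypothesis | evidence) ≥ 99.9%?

12

Prior odds = 0.063/0.937 = 63/937.
Target odds = 0.999/0.001 = 999.
Need L⁴ ≥ 999 ÷ (63/937) = 104007/7.
11⁴ = 14641 < 104007/7 ≤ 20736 = 12⁴, so L = 12.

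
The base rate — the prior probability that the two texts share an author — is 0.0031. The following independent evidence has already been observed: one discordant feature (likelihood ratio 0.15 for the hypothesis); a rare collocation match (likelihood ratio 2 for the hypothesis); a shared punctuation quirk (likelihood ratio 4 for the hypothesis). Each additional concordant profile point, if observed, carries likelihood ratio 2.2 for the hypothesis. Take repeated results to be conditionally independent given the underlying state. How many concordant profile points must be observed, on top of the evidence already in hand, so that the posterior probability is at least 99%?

13

Prior odds = 0.0031/0.9969 = 31/9969.
Combined Bayes factor of the evidence already in hand = 0.15 × 2 × 4 = 1.2.
Odds after that evidence = (31/9969) × 1.2 = 62/16615.
Target odds = 0.99/0.01 = 99.
Need 2.2ⁿ ≥ 99 ÷ (62/16615) = 1644885/62.
2.2¹² ≈12855 falls short of 1644885/62 but 2.2¹³ ≈28281 reaches it, so n = 13.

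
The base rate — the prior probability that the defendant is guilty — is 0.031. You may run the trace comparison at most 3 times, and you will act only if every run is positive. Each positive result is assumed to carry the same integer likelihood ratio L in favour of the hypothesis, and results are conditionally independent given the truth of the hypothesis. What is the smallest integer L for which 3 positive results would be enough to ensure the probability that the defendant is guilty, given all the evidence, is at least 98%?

Prior odds = 0.031/0.969 = 31/969.
Target odds = 0.98/0.02 = 49.
Need L³ ≥ 49 ÷ (31/969) = 47481/31.
11³ = 1331 < 47481/31 ≤ 1728 = 12³, so L = 12.

12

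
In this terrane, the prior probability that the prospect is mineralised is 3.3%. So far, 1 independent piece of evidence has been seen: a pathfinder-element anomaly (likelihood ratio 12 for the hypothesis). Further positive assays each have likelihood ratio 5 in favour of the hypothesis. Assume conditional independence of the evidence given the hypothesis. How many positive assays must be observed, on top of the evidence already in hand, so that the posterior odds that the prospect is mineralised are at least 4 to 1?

Prior odds = 0.033/0.967 = 33/967.
Bayes factor of the evidence already in hand = 12.
Odds after that evidence = (33/967) × 12 = 396/967.
Target odds = 4.
Need 5ⁿ ≥ 4 ÷ (396/967) = 967/99.
5¹ = 5 falls short of 967/99 but 5² = 25 reaches it, so n = 2.

2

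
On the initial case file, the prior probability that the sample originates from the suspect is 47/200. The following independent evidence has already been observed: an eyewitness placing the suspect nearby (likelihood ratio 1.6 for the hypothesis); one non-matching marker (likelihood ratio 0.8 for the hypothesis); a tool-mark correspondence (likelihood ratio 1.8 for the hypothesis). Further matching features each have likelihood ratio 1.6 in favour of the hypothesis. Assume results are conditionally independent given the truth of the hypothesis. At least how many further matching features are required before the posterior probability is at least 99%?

Prior odds = 0.235/0.765 = 47/153.
Combined Bayes factor of the evidence already in hand = 1.6 × 0.8 × 1.8 = 2.304.
Odds after that evidence = (47/153) × 2.304 = 1504/2125.
Target odds = 0.99/0.01 = 99.
Need 1.6ⁿ ≥ 99 ÷ (1504/2125) = 210375/1504.
1.6¹⁰ ≈109.951 falls short of 210375/1504 but 1.6¹¹ ≈175.922 reaches it, so n = 11.

11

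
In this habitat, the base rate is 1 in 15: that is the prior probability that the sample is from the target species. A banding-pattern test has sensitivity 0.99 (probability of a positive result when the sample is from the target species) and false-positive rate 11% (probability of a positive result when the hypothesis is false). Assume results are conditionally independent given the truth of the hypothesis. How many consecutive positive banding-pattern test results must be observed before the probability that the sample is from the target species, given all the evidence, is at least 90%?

3

Prior odds = (1/15)/(14/15) = 1/14.
Likelihood ratio of a positive result = 0.99/0.11 = 9.
Target odds: 0.9 ÷ 0.1 = 9.
Need (1/14) × 9ⁿ ≥ 9, i.e. 9ⁿ ≥ 126.
9² = 81 falls short of 126 but 9³ = 729 reaches it, so n = 3.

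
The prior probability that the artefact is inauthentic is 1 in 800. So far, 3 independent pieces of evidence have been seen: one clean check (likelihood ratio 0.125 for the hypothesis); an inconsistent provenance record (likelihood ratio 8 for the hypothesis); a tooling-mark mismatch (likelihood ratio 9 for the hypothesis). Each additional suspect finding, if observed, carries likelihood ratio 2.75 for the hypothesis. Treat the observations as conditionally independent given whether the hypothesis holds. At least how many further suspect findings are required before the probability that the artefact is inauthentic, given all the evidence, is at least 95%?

Prior odds = 0.00125/0.99875 = 1/799.
Combined Bayes factor of the evidence already in hand = 0.125 × 8 × 9 = 9.
Odds after that evidence = (1/799) × 9 = 9/799.
Target odds = 0.95/0.05 = 19.
Need 2.75ⁿ ≥ 19 ÷ (9/799) = 15181/9.
2.75⁷ = 19487171/16384 falls short of 15181/9 but 2.75⁸ = 214358881/65536 reaches it, so n = 8.

8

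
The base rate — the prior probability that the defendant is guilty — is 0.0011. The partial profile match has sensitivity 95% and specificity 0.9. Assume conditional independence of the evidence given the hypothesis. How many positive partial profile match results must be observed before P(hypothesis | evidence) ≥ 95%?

Prior odds: 0.0011 ÷ 0.9989 = 11/9989.
False-positive rate = 1 − 0.9 = 0.1; likelihood ratio of a positive = 0.95/0.1 = 9.5.
Target posterior odds = 0.95/0.05 = 19.
Require 9.5ⁿ ≥ 19 ÷ (11/9989) = 189791/11.
9.5⁴ = 8145.0625 falls short of 189791/11 but 9.5⁵ = 77378.09375 reaches it, so n = 5.

5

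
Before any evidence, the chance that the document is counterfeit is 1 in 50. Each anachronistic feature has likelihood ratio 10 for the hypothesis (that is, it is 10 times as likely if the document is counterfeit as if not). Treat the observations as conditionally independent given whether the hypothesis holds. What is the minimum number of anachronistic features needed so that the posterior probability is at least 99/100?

Prior odds = 0.02/0.98 = 1/49.
Likelihood ratio per anachronistic feature = 10.
Target posterior odds = 0.99/0.01 = 99.
Require 10ⁿ ≥ 99 ÷ (1/49) = 4851.
10³ = 1000 falls short of 4851 but 10⁴ = 10000 reaches it, so n = 4.

4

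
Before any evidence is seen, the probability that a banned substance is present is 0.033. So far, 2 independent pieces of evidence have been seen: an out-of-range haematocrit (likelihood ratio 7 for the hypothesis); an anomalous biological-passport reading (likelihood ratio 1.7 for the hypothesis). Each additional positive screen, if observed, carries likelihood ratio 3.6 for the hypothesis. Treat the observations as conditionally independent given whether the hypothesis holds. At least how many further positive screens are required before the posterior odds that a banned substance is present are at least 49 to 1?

Prior odds = 0.033/0.967 = 33/967.
Combined Bayes factor of the evidence already in hand = 7 × 1.7 = 11.9.
Odds after that evidence = (33/967) × 11.9 = 3927/9670.
Target odds = 49.
Need 3.6ⁿ ≥ 49 ÷ (3927/9670) = 67690/561.
3.6³ = 46.656 falls short of 67690/561 but 3.6⁴ = 167.9616 reaches it, so n = 4.

4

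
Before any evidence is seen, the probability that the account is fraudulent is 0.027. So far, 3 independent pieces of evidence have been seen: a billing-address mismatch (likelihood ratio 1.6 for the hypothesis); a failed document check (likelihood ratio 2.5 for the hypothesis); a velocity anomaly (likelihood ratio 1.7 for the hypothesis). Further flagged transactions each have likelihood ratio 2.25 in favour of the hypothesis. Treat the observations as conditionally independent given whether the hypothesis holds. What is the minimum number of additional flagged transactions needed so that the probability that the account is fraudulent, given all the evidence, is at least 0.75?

4

Prior odds = 0.027/0.973 = 27/973.
Combined Bayes factor of the evidence already in hand = 1.6 × 2.5 × 1.7 = 6.8.
Odds after that evidence = (27/973) × 6.8 = 918/4865.
Target odds = 0.75/0.25 = 3.
Need 2.25ⁿ ≥ 3 ÷ (918/4865) = 4865/306.
2.25³ = 11.390625 falls short of 4865/306 but 2.25⁴ = 25.62890625 reaches it, so n = 4.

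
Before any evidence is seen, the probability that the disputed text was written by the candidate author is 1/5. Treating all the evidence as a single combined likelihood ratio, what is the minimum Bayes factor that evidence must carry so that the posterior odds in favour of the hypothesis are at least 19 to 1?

76

Prior odds = 0.2/0.8 = 0.25.
Target odds = 19.
Required Bayes factor = 19 ÷ 0.25 = 76.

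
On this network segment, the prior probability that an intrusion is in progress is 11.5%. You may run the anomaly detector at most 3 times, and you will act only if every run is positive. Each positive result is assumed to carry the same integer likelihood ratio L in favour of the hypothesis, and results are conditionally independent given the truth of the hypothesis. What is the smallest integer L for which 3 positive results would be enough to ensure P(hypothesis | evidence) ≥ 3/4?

Prior odds = 0.115/0.885 = 23/177.
Target odds = 0.75/0.25 = 3.
Need L³ ≥ 3 ÷ (23/177) = 531/23.
2³ = 8 < 531/23 ≤ 27 = 3³, so L = 3.

3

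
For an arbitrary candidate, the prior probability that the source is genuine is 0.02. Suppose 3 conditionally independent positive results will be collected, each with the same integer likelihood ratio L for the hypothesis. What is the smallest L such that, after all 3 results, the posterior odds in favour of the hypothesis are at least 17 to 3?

7

Prior odds = 0.02/0.98 = 1/49.
Target odds = 17/3.
Need L³ ≥ 17/3 ÷ (1/49) = 833/3.
6³ = 216 < 833/3 ≤ 343 = 7³, so L = 7.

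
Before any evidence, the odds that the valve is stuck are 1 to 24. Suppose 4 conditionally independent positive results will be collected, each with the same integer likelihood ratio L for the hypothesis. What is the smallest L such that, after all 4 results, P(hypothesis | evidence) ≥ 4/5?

Prior odds = 1/24.
Target odds = 0.8/0.2 = 4.
Need L⁴ ≥ 4 ÷ (1/24) = 96.
3⁴ = 81 < 96 ≤ 256 = 4⁴, so L = 4.

4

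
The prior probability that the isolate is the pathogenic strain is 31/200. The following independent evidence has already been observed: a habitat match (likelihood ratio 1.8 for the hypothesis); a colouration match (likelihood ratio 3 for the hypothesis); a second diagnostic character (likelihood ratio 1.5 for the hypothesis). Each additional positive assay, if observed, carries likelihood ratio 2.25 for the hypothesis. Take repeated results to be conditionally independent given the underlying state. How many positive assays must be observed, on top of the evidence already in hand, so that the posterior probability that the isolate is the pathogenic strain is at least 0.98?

5

Prior odds = 0.155/0.845 = 31/169.
Combined Bayes factor of the evidence already in hand = 1.8 × 3 × 1.5 = 8.1.
Odds after that evidence = (31/169) × 8.1 = 2511/1690.
Target odds = 0.98/0.02 = 49.
Need 2.25ⁿ ≥ 49 ÷ (2511/1690) = 82810/2511.
2.25⁴ = 25.62890625 falls short of 82810/2511 but 2.25⁵ = 59049/1024 reaches it, so n = 5.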